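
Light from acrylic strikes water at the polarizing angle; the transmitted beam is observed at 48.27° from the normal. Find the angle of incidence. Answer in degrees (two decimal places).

Brewster's condition makes the reflected and refracted beams perpendicular: θ_B + θ_t = 90°.
θ_B = 90° − 48.27° = 41.73°.

θ_B ≈ 41.73°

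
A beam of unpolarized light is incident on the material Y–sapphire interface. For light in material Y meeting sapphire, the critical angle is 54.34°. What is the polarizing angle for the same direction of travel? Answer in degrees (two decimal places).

n₂/n₁ = sin θ_c = sin 54.34° = 0.8125.
tan θ_B equals the same ratio, so θ_B = arctan(0.8125) = 39.09°.

θ_B ≈ 39.09°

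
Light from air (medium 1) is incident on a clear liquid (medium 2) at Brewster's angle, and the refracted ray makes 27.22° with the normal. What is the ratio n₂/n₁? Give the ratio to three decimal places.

θ_B + θ_t = 90°, so θ_B = 90° − 27.22° = 62.78°.
tan θ_B = n₂/n₁, so n₂/n₁ = tan 62.78° = 1.944.

n₂/n₁ ≈ 1.944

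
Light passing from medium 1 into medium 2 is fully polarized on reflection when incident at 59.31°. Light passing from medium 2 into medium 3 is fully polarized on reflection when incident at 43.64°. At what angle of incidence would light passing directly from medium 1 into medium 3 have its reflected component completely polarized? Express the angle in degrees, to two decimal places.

tan θ_B(1→2) = n₂/n₁ = tan 59.31° = 1.6849.
tan θ_B(2→3) = n₃/n₂ = tan 43.64° = 0.9536.
So n₃/n₁ = (n₂/n₁)(n₃/n₂) = 1.6849 × 0.9536 = 1.6067.
θ_B(1→3) = arctan(1.6067) = 58.10°.

θ_B ≈ 58.10°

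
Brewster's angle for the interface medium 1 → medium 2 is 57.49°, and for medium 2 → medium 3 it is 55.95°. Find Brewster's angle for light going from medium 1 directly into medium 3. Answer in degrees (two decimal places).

θ_B ≈ 66.70°

tan θ_B(1→2) = n₂/n₁ = tan 57.49° = 1.5691.
tan θ_B(2→3) = n₃/n₂ = tan 55.95° = 1.4798.
Multiplying, n₃/n₁ = 1.5691 × 1.4798 = 2.3219, and θ_B(1→3) = arctan 2.3219 = 66.70°.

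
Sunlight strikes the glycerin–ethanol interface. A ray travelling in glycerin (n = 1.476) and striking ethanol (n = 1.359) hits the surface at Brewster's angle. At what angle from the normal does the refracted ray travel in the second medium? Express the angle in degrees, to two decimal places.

θ_t ≈ 47.36°

tan θ_B = n₂/n₁ = 1.359/1.476 = 0.9207, so θ_B = 42.64°.
The refracted ray is perpendicular to the reflected ray, so θ_t = 90° − θ_B = 47.36°.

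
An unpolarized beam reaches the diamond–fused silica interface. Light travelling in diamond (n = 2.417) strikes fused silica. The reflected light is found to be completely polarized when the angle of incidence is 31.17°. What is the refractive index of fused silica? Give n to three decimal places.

n ≈ 1.462

Full polarization of the reflected beam means tan θ_B = n₂/n₁, where n₁ is the incident medium (diamond).
n₂ = n₁ tan θ_B = 2.417 × tan 31.17° = 1.462.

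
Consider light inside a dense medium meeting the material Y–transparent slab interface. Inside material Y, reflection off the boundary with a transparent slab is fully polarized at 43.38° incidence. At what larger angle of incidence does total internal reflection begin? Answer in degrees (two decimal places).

From Brewster, n₂/n₁ = tan θ_B = tan 43.38° = 0.9450.
Then sin θ_c = n₂/n₁ = 0.9450, so θ_c = arcsin 0.9450 = 70.91°.

θ_c ≈ 70.91°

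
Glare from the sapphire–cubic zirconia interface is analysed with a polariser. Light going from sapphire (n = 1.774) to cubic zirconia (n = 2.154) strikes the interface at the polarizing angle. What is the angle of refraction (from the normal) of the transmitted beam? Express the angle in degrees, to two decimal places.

θ_B = arctan(n₂/n₁) = arctan(2.154/1.774) = 50.53°.
At Brewster's angle the reflected and refracted rays are perpendicular, so θ_t = 90° − θ_B = 90° − 50.53° = 39.47°.

θ_t ≈ 39.47°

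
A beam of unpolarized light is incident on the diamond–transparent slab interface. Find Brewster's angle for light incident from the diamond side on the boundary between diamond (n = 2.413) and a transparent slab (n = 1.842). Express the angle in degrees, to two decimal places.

Here n₂/n₁ = 1.842/2.413 = 0.7634, and Brewster's law gives tan θ_B = n₂/n₁.
So θ_B = arctan 0.7634 = 37.36°.

θ_B ≈ 37.36°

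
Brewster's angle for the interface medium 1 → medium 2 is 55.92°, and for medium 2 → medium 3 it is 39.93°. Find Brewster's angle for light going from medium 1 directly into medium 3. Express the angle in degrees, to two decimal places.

tan θ_B(1→2) = n₂/n₁ = tan 55.92° = 1.4781.
tan θ_B(2→3) = n₃/n₂ = tan 39.93° = 0.8370.
Multiplying, n₃/n₁ = 1.4781 × 0.8370 = 1.2372, and θ_B(1→3) = arctan 1.2372 = 51.05°.

θ_B ≈ 51.05°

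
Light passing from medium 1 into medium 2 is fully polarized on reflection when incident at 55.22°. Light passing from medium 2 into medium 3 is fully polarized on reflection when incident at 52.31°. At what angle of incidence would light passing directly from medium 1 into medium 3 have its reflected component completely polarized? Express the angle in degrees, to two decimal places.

θ_B ≈ 61.78°

tan θ_B(1→2) = n₂/n₁ = tan 55.22° = 1.4399.
tan θ_B(2→3) = n₃/n₂ = tan 52.31° = 1.2943.
So n₃/n₁ = (n₂/n₁)(n₃/n₂) = 1.4399 × 1.2943 = 1.8637.
θ_B(1→3) = arctan(1.8637) = 61.78°.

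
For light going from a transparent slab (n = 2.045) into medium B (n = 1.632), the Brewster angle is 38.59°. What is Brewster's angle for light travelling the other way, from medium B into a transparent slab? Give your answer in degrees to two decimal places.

Reversing the direction swaps n₁ and n₂, so tan θ_B' = 1/tan θ_B and θ_B' = 90° − θ_B.
Hence θ_B' = 90° − 38.59° = 51.41°.

θ_B' ≈ 51.41°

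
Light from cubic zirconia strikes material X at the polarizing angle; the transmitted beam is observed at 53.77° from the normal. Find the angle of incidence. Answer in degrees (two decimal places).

At Brewster's angle the reflected and refracted rays are perpendicular, so θ_B + θ_t = 90°.
θ_B = 90° − 53.77° = 36.23°.

θ_B ≈ 36.23°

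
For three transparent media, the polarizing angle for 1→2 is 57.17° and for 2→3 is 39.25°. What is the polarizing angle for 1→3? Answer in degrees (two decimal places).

θ_B ≈ 51.70°

Each Brewster angle gives a ratio: n₂/n₁ = tan 57.17° = 1.5499, n₃/n₂ = tan 39.25° = 0.8170.
Multiplying, n₃/n₁ = 1.5499 × 0.8170 = 1.2663, and θ_B(1→3) = arctan 1.2663 = 51.70°.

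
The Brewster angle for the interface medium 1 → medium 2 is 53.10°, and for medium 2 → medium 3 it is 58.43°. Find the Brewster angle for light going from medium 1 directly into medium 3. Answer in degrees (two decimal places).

θ_B ≈ 65.23°

n₂/n₁ = tan 53.10° = 1.3319 and n₃/n₂ = tan 58.43° = 1.6274.
n₃/n₁ = 2.1675. Then tan θ_B(1→3) = n₃/n₁, so θ_B(1→3) = arctan(2.1675) = 65.23°.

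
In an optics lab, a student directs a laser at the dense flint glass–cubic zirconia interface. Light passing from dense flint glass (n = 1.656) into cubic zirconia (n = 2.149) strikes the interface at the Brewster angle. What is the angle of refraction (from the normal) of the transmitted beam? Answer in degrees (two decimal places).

θ_t ≈ 37.62°

tan θ_B = n₂/n₁ = 2.149/1.656 = 1.2977, so θ_B = 52.38°.
The refracted ray is perpendicular to the reflected ray, so θ_t = 90° − θ_B = 37.62°.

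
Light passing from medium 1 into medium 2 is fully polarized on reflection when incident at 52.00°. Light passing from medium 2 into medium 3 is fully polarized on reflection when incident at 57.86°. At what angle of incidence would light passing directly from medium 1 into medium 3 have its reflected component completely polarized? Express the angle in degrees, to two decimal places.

tan θ_B(1→2) = n₂/n₁ = tan 52.00° = 1.2799.
tan θ_B(2→3) = n₃/n₂ = tan 57.86° = 1.5917.
Multiplying, n₃/n₁ = 1.2799 × 1.5917 = 2.0372, and θ_B(1→3) = arctan 2.0372 = 63.86°.

θ_B ≈ 63.86°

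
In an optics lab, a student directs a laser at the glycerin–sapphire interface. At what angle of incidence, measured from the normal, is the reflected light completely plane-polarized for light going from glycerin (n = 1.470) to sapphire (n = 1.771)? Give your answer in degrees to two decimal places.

At Brewster's angle the reflected and refracted rays are perpendicular, which with Snell's law gives tan θ_B = n₂/n₁.
Here n₂/n₁ = 1.771/1.470 = 1.2048, and Brewster's law gives tan θ_B = n₂/n₁.
θ_B = arctan(1.2048) = 50.31°.

θ_B ≈ 50.31°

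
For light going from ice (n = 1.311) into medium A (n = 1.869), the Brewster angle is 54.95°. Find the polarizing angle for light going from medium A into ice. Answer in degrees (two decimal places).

θ_B' ≈ 35.05°

tan θ_B' = n₁/n₂ = 1/tan θ_B, so θ_B' = 90° − θ_B.
θ_B' = 90° − 54.95° = 35.05°.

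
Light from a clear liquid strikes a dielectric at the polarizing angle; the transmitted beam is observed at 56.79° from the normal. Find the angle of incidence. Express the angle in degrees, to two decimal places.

θ_B ≈ 33.21°

Brewster's condition makes the reflected and refracted beams perpendicular: θ_B + θ_t = 90°.
So θ_B = 90° − θ_t = 90° − 56.79° = 33.21°.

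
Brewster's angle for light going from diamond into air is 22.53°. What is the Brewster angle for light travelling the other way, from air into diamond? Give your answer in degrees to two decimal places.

θ_B' ≈ 67.47°

The two Brewster angles are complementary: θ_B' = 90° − θ_B = 90° − 22.53° = 67.47°.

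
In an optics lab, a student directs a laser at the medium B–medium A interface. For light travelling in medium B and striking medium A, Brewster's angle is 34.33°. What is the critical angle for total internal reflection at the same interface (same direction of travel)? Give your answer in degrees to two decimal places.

From Brewster, n₂/n₁ = tan θ_B = tan 34.33° = 0.6829.
Then sin θ_c = n₂/n₁ = 0.6829, so θ_c = arcsin 0.6829 = 43.07°.

θ_c ≈ 43.07°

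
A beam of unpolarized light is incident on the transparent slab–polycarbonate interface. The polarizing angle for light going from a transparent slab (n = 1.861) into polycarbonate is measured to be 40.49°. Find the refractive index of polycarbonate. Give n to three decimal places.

Brewster's law: tan θ_B = n₂/n₁ (light incident in a transparent slab, refracted into polycarbonate).
n₂ = n₁ tan θ_B = 1.861 × tan 40.49° = 1.589.

n ≈ 1.589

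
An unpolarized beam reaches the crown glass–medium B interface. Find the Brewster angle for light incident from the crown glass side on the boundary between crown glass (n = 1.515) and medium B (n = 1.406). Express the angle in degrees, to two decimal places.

tan θ_B = n₂/n₁ = 1.406/1.515 = 0.9281.
θ_B = arctan(0.9281) = 42.86°.

θ_B ≈ 42.86°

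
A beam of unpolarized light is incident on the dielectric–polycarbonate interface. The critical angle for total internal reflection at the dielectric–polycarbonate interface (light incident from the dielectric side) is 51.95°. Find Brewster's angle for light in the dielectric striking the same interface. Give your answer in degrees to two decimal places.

θ_B ≈ 38.22°

At the critical angle sin θ_c = n₂/n₁, giving n₂/n₁ = sin 51.95° = 0.7875.
Then tan θ_B = n₂/n₁ = 0.7875, so θ_B = arctan 0.7875 = 38.22°.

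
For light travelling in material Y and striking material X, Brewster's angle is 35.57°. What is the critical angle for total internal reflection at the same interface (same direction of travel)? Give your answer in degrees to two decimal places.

n₂/n₁ = tan 35.57° = 0.7151; the critical angle satisfies sin θ_c = n₂/n₁.
θ_c = arcsin(0.7151) = 45.65°.

θ_c ≈ 45.65°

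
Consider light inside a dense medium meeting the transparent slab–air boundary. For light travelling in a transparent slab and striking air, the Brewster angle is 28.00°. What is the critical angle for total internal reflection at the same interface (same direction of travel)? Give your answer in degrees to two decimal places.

tan θ_B = n₂/n₁ = tan 28.00° = 0.5317.
Total internal reflection: sin θ_c = n₂/n₁ = 0.5317.
θ_c = arcsin(0.5317) = 32.12°.

θ_c ≈ 32.12°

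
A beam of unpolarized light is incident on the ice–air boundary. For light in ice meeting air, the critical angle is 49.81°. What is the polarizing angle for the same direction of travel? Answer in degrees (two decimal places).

θ_B ≈ 37.38°

sin θ_c = n₂/n₁, so n₂/n₁ = sin 49.81° = 0.7639.
Brewster: tan θ_B = n₂/n₁ = 0.7639.
θ_B = arctan(0.7639) = 37.38°.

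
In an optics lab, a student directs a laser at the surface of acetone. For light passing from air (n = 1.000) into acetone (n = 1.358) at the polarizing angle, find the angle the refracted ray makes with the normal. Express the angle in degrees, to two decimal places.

θ_B = arctan(n₂/n₁) = arctan(1.358/1.000) = 53.63°.
Since θ_B + θ_t = 90° at Brewster incidence, θ_t = 90° − 53.63° = 36.37°.

θ_t ≈ 36.37°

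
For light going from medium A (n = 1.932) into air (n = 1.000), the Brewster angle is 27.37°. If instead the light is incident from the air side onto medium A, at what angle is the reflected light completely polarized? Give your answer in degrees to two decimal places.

tan θ_B' = n₁/n₂ = 1/tan θ_B, so θ_B' = 90° − θ_B.
θ_B' = 90° − 27.37° = 62.63°.

θ_B' ≈ 62.63°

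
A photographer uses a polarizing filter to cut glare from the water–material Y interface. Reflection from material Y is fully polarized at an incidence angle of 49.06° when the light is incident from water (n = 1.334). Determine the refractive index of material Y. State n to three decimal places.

At Brewster's angle, tan θ_B = n₂/n₁ with n₁ on the incident side (water) and n₂ on the transmitted side (material Y).
n₂ = n₁ tan θ_B = 1.334 × tan 49.06° = 1.538.

n ≈ 1.538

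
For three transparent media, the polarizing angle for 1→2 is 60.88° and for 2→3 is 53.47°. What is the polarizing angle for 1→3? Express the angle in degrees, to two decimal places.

n₂/n₁ = tan 60.88° = 1.7952 and n₃/n₂ = tan 53.47° = 1.3499.
So n₃/n₁ = (n₂/n₁)(n₃/n₂) = 1.7952 × 1.3499 = 2.4234.
θ_B(1→3) = arctan(2.4234) = 67.58°.

θ_B ≈ 67.58°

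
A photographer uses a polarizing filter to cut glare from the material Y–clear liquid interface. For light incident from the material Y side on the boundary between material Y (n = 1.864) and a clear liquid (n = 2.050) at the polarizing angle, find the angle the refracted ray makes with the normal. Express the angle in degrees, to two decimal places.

First find Brewster's angle: tan θ_B = 2.050/1.864 = 1.0998, giving θ_B = 47.72°.
At Brewster's angle the reflected and refracted rays are perpendicular, so θ_t = 90° − θ_B = 90° − 47.72° = 42.28°.

θ_t ≈ 42.28°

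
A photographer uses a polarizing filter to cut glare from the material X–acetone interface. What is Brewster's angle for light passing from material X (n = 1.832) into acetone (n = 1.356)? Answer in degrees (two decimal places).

θ_B ≈ 36.51°

tan θ_B = n₂/n₁ = 1.356/1.832 = 0.7402.
θ_B = arctan(0.7402) = 36.51°.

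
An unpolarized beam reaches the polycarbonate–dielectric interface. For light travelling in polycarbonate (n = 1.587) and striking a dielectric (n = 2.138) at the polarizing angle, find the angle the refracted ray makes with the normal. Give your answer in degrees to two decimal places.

θ_t ≈ 36.59°

tan θ_B = n₂/n₁ = 2.138/1.587 = 1.3472, so θ_B = 53.41°.
Since θ_B + θ_t = 90° at Brewster incidence, θ_t = 90° − 53.41° = 36.59°.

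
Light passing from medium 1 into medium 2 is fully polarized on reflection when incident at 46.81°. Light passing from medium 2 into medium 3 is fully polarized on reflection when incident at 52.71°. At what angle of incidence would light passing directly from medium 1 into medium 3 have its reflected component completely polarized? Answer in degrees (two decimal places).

tan θ_B(1→2) = n₂/n₁ = tan 46.81° = 1.0653.
tan θ_B(2→3) = n₃/n₂ = tan 52.71° = 1.3132.
n₃/n₁ = 1.3989. Then tan θ_B(1→3) = n₃/n₁, so θ_B(1→3) = arctan(1.3989) = 54.44°.

θ_B ≈ 54.44°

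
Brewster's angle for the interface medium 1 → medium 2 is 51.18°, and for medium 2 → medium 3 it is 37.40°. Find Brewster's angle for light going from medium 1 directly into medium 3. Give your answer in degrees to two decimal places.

Each Brewster angle gives a ratio: n₂/n₁ = tan 51.18° = 1.2429, n₃/n₂ = tan 37.40° = 0.7646.
n₃/n₁ = 0.9502. Then tan θ_B(1→3) = n₃/n₁, so θ_B(1→3) = arctan(0.9502) = 43.54°.

θ_B ≈ 43.54°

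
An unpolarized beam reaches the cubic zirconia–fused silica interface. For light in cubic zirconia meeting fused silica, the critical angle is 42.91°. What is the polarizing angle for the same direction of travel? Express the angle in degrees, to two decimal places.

θ_B ≈ 34.25°

n₂/n₁ = sin θ_c = sin 42.91° = 0.6808.
tan θ_B equals the same ratio, so θ_B = arctan(0.6808) = 34.25°.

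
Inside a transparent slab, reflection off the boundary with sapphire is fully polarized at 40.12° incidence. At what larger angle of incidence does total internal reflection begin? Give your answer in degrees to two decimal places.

tan θ_B = n₂/n₁ = tan 40.12° = 0.8427.
Total internal reflection: sin θ_c = n₂/n₁ = 0.8427.
θ_c = arcsin(0.8427) = 57.42°.

θ_c ≈ 57.42°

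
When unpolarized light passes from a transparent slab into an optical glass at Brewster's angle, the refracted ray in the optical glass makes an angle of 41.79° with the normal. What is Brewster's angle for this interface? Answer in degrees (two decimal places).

Brewster's condition makes the reflected and refracted beams perpendicular: θ_B + θ_t = 90°.
θ_B = 90° − 41.79° = 48.21°.

θ_B ≈ 48.21°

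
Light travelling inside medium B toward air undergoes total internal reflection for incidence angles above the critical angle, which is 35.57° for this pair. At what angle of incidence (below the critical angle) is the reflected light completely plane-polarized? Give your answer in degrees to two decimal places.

θ_B ≈ 30.19°

n₂/n₁ = sin θ_c = sin 35.57° = 0.5817.
tan θ_B equals the same ratio, so θ_B = arctan(0.5817) = 30.19°.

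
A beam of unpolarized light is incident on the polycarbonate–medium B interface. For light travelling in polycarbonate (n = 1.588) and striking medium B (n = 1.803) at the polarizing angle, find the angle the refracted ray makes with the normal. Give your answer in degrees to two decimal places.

θ_t ≈ 41.37°

θ_B = arctan(n₂/n₁) = arctan(1.803/1.588) = 48.63°.
The refracted ray is perpendicular to the reflected ray, so θ_t = 90° − θ_B = 41.37°.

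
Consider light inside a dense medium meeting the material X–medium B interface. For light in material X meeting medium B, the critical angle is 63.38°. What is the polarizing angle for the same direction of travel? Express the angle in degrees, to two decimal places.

sin θ_c = n₂/n₁, so n₂/n₁ = sin 63.38° = 0.8940.
Brewster: tan θ_B = n₂/n₁ = 0.8940.
θ_B = arctan(0.8940) = 41.80°.

θ_B ≈ 41.80°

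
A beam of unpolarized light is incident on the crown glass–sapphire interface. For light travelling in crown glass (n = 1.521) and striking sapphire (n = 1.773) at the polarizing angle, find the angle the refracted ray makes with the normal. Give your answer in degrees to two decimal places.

θ_B = arctan(n₂/n₁) = arctan(1.773/1.521) = 49.37°.
Since θ_B + θ_t = 90° at Brewster incidence, θ_t = 90° − 49.37° = 40.63°.

θ_t ≈ 40.63°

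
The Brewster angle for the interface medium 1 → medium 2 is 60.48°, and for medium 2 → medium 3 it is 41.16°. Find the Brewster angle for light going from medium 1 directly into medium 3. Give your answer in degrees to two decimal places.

θ_B ≈ 57.07°

n₂/n₁ = tan 60.48° = 1.7661 and n₃/n₂ = tan 41.16° = 0.8742.
So n₃/n₁ = (n₂/n₁)(n₃/n₂) = 1.7661 × 0.8742 = 1.5439.
θ_B(1→3) = arctan(1.5439) = 57.07°.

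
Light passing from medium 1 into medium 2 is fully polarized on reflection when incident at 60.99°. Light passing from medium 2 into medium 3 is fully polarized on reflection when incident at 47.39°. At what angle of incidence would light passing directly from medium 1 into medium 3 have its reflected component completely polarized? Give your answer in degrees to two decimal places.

Each Brewster angle gives a ratio: n₂/n₁ = tan 60.99° = 1.8033, n₃/n₂ = tan 47.39° = 1.0871.
So n₃/n₁ = (n₂/n₁)(n₃/n₂) = 1.8033 × 1.0871 = 1.9604.
θ_B(1→3) = arctan(1.9604) = 62.97°.

θ_B ≈ 62.97°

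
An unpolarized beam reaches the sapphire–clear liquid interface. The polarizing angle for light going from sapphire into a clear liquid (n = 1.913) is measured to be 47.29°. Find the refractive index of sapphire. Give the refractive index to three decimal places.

At the polarizing angle, tan θ_B = n₂/n₁ with n₁ on the incident side (sapphire) and n₂ on the transmitted side (a clear liquid).
n₁ = n₂ / tan θ_B = 1.913 / tan 47.29° = 1.766.

n ≈ 1.766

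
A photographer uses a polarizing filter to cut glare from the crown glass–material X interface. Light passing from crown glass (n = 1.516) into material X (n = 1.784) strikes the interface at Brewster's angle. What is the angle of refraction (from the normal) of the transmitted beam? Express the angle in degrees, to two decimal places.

θ_t ≈ 40.36°

tan θ_B = n₂/n₁ = 1.784/1.516 = 1.1768, so θ_B = 49.64°.
At Brewster's angle the reflected and refracted rays are perpendicular, so θ_t = 90° − θ_B = 90° − 49.64° = 40.36°.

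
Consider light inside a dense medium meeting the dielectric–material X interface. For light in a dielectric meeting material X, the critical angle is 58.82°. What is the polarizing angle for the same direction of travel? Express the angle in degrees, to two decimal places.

At the critical angle sin θ_c = n₂/n₁, giving n₂/n₁ = sin 58.82° = 0.8555.
Then tan θ_B = n₂/n₁ = 0.8555, so θ_B = arctan 0.8555 = 40.55°.

θ_B ≈ 40.55°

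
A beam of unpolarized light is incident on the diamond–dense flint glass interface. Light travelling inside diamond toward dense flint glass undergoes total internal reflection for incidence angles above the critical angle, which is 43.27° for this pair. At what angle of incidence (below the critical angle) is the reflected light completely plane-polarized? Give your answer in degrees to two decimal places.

n₂/n₁ = sin θ_c = sin 43.27° = 0.6854.
tan θ_B equals the same ratio, so θ_B = arctan(0.6854) = 34.43°.

θ_B ≈ 34.43°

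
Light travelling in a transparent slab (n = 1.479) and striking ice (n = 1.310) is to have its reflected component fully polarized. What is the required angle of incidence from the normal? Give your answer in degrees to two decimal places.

Here n₂/n₁ = 1.310/1.479 = 0.8857, and Brewster's law gives tan θ_B = n₂/n₁.
θ_B = arctan(0.8857) = 41.53°.

θ_B ≈ 41.53°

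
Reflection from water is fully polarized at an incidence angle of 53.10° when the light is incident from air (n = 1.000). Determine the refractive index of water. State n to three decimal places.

n ≈ 1.332

At Brewster's angle, tan θ_B = n₂/n₁ with n₁ on the incident side (air) and n₂ on the transmitted side (water).
n₂ = n₁ tan θ_B = 1.000 × tan 53.10° = 1.332.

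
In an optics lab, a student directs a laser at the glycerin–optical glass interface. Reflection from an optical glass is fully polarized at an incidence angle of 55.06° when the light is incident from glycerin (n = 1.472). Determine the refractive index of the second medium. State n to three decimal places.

Brewster's law: tan θ_B = n₂/n₁ (light incident in glycerin, refracted into an optical glass).
n₂ = n₁ tan θ_B = 1.472 × tan 55.06° = 2.107.

n ≈ 2.107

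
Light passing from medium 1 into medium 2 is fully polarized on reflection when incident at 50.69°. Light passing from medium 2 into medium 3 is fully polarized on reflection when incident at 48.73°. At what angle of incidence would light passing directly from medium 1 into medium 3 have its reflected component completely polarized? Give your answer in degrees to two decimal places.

n₂/n₁ = tan 50.69° = 1.2213 and n₃/n₂ = tan 48.73° = 1.1395.
n₃/n₁ = 1.3917. Then tan θ_B(1→3) = n₃/n₁, so θ_B(1→3) = arctan(1.3917) = 54.30°.

θ_B ≈ 54.30°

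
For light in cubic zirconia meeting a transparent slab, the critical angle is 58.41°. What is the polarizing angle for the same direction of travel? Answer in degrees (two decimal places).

θ_B ≈ 40.42°

n₂/n₁ = sin θ_c = sin 58.41° = 0.8518.
tan θ_B equals the same ratio, so θ_B = arctan(0.8518) = 40.42°.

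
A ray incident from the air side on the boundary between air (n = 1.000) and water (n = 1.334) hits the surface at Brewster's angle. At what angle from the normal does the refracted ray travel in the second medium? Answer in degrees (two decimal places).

θ_t ≈ 36.86°

First find Brewster's angle: tan θ_B = 1.334/1.000 = 1.3340, giving θ_B = 53.14°.
Since θ_B + θ_t = 90° at Brewster incidence, θ_t = 90° − 53.14° = 36.86°.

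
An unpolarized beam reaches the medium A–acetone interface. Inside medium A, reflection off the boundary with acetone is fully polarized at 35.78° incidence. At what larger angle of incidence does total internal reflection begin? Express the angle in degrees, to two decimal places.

θ_c ≈ 46.11°

tan θ_B = n₂/n₁ = tan 35.78° = 0.7207.
Total internal reflection: sin θ_c = n₂/n₁ = 0.7207.
θ_c = arcsin(0.7207) = 46.11°.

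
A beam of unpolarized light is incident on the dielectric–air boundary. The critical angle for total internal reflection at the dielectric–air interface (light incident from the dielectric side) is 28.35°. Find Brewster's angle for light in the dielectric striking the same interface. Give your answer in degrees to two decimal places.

n₂/n₁ = sin θ_c = sin 28.35° = 0.4749.
tan θ_B equals the same ratio, so θ_B = arctan(0.4749) = 25.40°.

θ_B ≈ 25.40°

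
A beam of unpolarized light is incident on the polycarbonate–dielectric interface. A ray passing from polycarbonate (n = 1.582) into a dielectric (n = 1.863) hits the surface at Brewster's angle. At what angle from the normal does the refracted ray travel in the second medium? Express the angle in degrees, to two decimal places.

θ_B = arctan(n₂/n₁) = arctan(1.863/1.582) = 49.66°.
At Brewster's angle the reflected and refracted rays are perpendicular, so θ_t = 90° − θ_B = 90° − 49.66° = 40.34°.

θ_t ≈ 40.34°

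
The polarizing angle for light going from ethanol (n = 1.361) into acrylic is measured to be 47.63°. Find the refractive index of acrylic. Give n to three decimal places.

n ≈ 1.492

At the polarizing angle, tan θ_B = n₂/n₁ with n₁ on the incident side (ethanol) and n₂ on the transmitted side (acrylic).
n₂ = n₁ tan θ_B = 1.361 × tan 47.63° = 1.492.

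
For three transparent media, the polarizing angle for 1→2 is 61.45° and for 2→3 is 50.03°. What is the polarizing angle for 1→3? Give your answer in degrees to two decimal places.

tan θ_B(1→2) = n₂/n₁ = tan 61.45° = 1.8379.
tan θ_B(2→3) = n₃/n₂ = tan 50.03° = 1.1930.
n₃/n₁ = 2.1927. Then tan θ_B(1→3) = n₃/n₁, so θ_B(1→3) = arctan(2.1927) = 65.48°.

θ_B ≈ 65.48°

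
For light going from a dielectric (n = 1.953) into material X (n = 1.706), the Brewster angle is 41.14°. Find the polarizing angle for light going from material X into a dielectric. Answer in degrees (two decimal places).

θ_B' ≈ 48.86°

Reversing the direction swaps n₁ and n₂, so tan θ_B' = 1/tan θ_B and θ_B' = 90° − θ_B.
Hence θ_B' = 90° − 41.14° = 48.86°.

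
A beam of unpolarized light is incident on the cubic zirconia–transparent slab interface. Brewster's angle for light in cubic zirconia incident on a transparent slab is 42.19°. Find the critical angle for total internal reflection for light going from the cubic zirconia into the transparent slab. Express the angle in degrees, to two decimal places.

tan θ_B = n₂/n₁ = tan 42.19° = 0.9064.
Total internal reflection: sin θ_c = n₂/n₁ = 0.9064.
θ_c = arcsin(0.9064) = 65.02°.

θ_c ≈ 65.02°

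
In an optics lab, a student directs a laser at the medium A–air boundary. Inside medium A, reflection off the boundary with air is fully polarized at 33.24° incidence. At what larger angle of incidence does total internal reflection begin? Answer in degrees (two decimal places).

tan θ_B = n₂/n₁ = tan 33.24° = 0.6554.
Total internal reflection: sin θ_c = n₂/n₁ = 0.6554.
θ_c = arcsin(0.6554) = 40.95°.

θ_c ≈ 40.95°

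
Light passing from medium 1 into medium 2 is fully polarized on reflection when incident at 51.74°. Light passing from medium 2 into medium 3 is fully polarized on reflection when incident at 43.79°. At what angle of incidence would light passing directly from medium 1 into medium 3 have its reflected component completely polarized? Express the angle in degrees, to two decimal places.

θ_B ≈ 50.56°

tan θ_B(1→2) = n₂/n₁ = tan 51.74° = 1.2680.
tan θ_B(2→3) = n₃/n₂ = tan 43.79° = 0.9586.
n₃/n₁ = 1.2156. Then tan θ_B(1→3) = n₃/n₁, so θ_B(1→3) = arctan(1.2156) = 50.56°.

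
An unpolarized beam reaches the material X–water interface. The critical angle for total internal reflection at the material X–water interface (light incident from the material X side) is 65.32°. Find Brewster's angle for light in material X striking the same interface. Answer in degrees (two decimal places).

n₂/n₁ = sin θ_c = sin 65.32° = 0.9087.
tan θ_B equals the same ratio, so θ_B = arctan(0.9087) = 42.26°.

θ_B ≈ 42.26°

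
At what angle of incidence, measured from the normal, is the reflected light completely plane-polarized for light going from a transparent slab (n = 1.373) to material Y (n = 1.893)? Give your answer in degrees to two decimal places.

θ_B ≈ 54.05°

Brewster's condition: tan θ_B = n₂/n₁ = 1.893/1.373 = 1.3787. Taking the arctangent, θ_B = 54.05°.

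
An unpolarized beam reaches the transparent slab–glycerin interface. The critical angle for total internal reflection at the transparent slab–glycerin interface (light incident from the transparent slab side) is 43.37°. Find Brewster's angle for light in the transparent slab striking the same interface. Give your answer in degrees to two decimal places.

θ_B ≈ 34.48°

At the critical angle sin θ_c = n₂/n₁, giving n₂/n₁ = sin 43.37° = 0.6867.
Then tan θ_B = n₂/n₁ = 0.6867, so θ_B = arctan 0.6867 = 34.48°.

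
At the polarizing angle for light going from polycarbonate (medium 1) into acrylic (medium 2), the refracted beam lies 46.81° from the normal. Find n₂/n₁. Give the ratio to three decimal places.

n₂/n₁ ≈ 0.939

θ_B + θ_t = 90°, so θ_B = 90° − 46.81° = 43.19°.
tan θ_B = n₂/n₁, so n₂/n₁ = tan 43.19° = 0.939.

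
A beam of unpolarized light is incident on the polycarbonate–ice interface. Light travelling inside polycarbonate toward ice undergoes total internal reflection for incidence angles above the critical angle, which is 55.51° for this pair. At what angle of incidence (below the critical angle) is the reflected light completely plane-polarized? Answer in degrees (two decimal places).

θ_B ≈ 39.50°

n₂/n₁ = sin θ_c = sin 55.51° = 0.8242.
tan θ_B equals the same ratio, so θ_B = arctan(0.8242) = 39.50°.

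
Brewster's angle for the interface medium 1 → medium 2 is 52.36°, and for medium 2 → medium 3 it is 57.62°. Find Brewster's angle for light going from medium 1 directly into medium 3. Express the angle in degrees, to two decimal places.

θ_B ≈ 63.94°

tan θ_B(1→2) = n₂/n₁ = tan 52.36° = 1.2967.
tan θ_B(2→3) = n₃/n₂ = tan 57.62° = 1.5770.
So n₃/n₁ = (n₂/n₁)(n₃/n₂) = 1.2967 × 1.5770 = 2.0448.
θ_B(1→3) = arctan(2.0448) = 63.94°.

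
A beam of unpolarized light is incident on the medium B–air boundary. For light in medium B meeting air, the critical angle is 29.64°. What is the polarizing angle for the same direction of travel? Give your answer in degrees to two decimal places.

n₂/n₁ = sin θ_c = sin 29.64° = 0.4945.
tan θ_B equals the same ratio, so θ_B = arctan(0.4945) = 26.31°.

θ_B ≈ 26.31°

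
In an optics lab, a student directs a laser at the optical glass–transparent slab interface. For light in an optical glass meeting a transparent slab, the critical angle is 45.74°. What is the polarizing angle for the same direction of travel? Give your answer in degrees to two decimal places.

At the critical angle sin θ_c = n₂/n₁, giving n₂/n₁ = sin 45.74° = 0.7162.
Then tan θ_B = n₂/n₁ = 0.7162, so θ_B = arctan 0.7162 = 35.61°.

θ_B ≈ 35.61°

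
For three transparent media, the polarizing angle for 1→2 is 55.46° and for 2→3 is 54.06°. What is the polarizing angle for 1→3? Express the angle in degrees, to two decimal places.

tan θ_B(1→2) = n₂/n₁ = tan 55.46° = 1.4528.
tan θ_B(2→3) = n₃/n₂ = tan 54.06° = 1.3794.
So n₃/n₁ = (n₂/n₁)(n₃/n₂) = 1.4528 × 1.3794 = 2.0041.
θ_B(1→3) = arctan(2.0041) = 63.48°.

θ_B ≈ 63.48°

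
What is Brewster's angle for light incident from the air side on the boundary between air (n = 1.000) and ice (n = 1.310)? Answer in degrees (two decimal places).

θ_B ≈ 52.64°

At Brewster's angle the reflected and refracted rays are perpendicular, which with Snell's law gives tan θ_B = n₂/n₁.
tan θ_B = n₂/n₁ = 1.310/1.000 = 1.3100.
θ_B = arctan(1.3100) = 52.64°.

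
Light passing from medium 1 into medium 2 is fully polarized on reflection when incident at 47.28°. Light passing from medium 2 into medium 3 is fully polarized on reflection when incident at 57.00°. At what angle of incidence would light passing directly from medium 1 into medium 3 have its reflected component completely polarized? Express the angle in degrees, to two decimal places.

Each Brewster angle gives a ratio: n₂/n₁ = tan 47.28° = 1.0829, n₃/n₂ = tan 57.00° = 1.5399.
Multiplying, n₃/n₁ = 1.0829 × 1.5399 = 1.6676, and θ_B(1→3) = arctan 1.6676 = 59.05°.

θ_B ≈ 59.05°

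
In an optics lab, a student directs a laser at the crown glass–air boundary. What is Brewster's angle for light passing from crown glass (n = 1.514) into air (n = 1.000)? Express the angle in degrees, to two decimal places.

θ_B ≈ 33.44°

tan θ_B = n₂/n₁ = 1.000/1.514 = 0.6605.
So θ_B = arctan 0.6605 = 33.44°.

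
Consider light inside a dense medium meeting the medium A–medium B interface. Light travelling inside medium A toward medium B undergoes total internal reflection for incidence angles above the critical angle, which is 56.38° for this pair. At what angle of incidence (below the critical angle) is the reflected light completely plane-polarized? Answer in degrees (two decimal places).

θ_B ≈ 39.79°

sin θ_c = n₂/n₁, so n₂/n₁ = sin 56.38° = 0.8327.
Brewster: tan θ_B = n₂/n₁ = 0.8327.
θ_B = arctan(0.8327) = 39.79°.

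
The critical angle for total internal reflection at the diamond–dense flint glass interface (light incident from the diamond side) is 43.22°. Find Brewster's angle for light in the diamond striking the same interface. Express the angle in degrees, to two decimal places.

θ_B ≈ 34.40°

n₂/n₁ = sin θ_c = sin 43.22° = 0.6848.
tan θ_B equals the same ratio, so θ_B = arctan(0.6848) = 34.40°.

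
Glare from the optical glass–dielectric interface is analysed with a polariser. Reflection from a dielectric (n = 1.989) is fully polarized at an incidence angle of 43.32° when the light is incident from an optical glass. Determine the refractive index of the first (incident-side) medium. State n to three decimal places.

n ≈ 2.109

Brewster's law: tan θ_B = n₂/n₁ (light incident in an optical glass, refracted into a dielectric).
n₁ = n₂ / tan θ_B = 1.989 / tan 43.32° = 2.109.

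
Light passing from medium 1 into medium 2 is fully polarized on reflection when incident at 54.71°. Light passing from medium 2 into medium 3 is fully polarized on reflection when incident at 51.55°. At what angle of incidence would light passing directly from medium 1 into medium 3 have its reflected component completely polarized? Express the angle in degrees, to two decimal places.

θ_B ≈ 60.66°

tan θ_B(1→2) = n₂/n₁ = tan 54.71° = 1.4129.
tan θ_B(2→3) = n₃/n₂ = tan 51.55° = 1.2594.
So n₃/n₁ = (n₂/n₁)(n₃/n₂) = 1.4129 × 1.2594 = 1.7794.
θ_B(1→3) = arctan(1.7794) = 60.66°.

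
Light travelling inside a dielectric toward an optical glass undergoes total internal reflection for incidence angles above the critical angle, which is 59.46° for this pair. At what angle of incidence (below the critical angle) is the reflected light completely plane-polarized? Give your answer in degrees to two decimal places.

θ_B ≈ 40.74°

At the critical angle sin θ_c = n₂/n₁, giving n₂/n₁ = sin 59.46° = 0.8613.
Then tan θ_B = n₂/n₁ = 0.8613, so θ_B = arctan 0.8613 = 40.74°.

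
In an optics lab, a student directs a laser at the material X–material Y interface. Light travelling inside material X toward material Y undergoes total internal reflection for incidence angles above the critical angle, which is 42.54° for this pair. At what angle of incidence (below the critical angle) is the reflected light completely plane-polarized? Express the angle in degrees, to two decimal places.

θ_B ≈ 34.06°

At the critical angle sin θ_c = n₂/n₁, giving n₂/n₁ = sin 42.54° = 0.6761.
Then tan θ_B = n₂/n₁ = 0.6761, so θ_B = arctan 0.6761 = 34.06°.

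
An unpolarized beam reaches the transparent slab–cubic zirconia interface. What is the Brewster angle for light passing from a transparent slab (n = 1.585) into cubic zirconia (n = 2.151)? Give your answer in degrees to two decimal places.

θ_B ≈ 53.61°

tan θ_B = n₂/n₁ = 2.151/1.585 = 1.3571.
So θ_B = arctan 1.3571 = 53.61°.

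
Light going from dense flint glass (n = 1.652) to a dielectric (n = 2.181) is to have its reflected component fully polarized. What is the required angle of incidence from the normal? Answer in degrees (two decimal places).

θ_B ≈ 52.86°

tan θ_B = n₂/n₁ = 2.181/1.652 = 1.3202. Taking the arctangent, θ_B = 52.86°.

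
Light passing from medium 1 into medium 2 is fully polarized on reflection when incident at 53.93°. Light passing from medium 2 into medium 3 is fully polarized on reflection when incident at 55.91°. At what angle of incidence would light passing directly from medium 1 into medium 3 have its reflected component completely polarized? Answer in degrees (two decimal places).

θ_B ≈ 63.76°

tan θ_B(1→2) = n₂/n₁ = tan 53.93° = 1.3729.
tan θ_B(2→3) = n₃/n₂ = tan 55.91° = 1.4775.
n₃/n₁ = 2.0285. Then tan θ_B(1→3) = n₃/n₁, so θ_B(1→3) = arctan(2.0285) = 63.76°.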